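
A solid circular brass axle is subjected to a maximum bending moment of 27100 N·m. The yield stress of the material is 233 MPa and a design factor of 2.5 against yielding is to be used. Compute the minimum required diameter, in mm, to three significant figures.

σ_allow = 233/2.5 = 93.20 MPa.
For a solid circular section σ = 32M/(πd³), so d³ = 32M/(π σ_allow) = 32×2.7100×10^7/(π×93.20) = 2.962×10^6 mm³.
d = 143.6 mm.

d = 144 mm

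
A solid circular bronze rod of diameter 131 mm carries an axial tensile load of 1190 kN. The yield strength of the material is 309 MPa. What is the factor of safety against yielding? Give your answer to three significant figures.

A = πd²/4 = 13480 mm².
σ = F/A = 1190000/13480 = 88.29 MPa.
n = 309/88.29 = 3.500.

n = 3.50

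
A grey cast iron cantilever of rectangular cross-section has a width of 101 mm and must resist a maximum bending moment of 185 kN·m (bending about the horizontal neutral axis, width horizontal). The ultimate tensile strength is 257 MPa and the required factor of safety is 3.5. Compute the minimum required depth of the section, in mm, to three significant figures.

h = 387 mm

σ_allow = 257/3.5 = 73.43 MPa.
For a rectangular section σ = 6M/(bh²), so h² = 6M/(b σ_allow) = 6×1.8500×10^8/(101×73.43) = 149700 mm².
h = 386.9 mm.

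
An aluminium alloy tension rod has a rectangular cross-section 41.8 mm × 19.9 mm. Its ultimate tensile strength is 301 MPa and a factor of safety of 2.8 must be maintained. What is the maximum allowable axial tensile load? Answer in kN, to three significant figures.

σ_allow = 301/2.8 = 107.5 MPa.
A = 41.8×19.9 = 831.8 mm².
F_allow = σ_allow × A = 107.5×831.8 = 89420 N.

F_allow = 89.4 kN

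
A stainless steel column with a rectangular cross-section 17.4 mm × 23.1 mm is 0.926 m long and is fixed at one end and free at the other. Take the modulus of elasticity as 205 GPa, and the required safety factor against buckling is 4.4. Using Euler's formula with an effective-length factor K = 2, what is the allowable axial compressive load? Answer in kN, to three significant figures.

P_allow = 1.36 kN

Buckling occurs about the weak axis: I_min = h·b³/12 = 23.1×17.4³/12 = 10140 mm⁴ (b = 17.4 mm is the smaller dimension).
Effective length L_e = KL = 2×0.926 m = 1852 mm.
Euler critical load P_cr = π²EI/L_e² = π²×205000×10140/1852² = 5982 N.
P_allow = P_cr/n = 5982/4.4 = 1360 N.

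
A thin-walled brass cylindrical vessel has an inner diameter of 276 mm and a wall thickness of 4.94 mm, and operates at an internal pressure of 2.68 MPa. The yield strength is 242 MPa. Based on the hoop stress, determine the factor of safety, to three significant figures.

n = 3.23

σ_h = pD/(2t) = 2.68×276/(2×4.94) = 74.87 MPa.
n = 242/74.87 = 3.232.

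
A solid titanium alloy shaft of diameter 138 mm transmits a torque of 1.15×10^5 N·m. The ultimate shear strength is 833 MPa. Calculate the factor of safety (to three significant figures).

n = 3.74

τ = 16T/(πd³) = 16×1.1500×10^8/(π×138³) = 222.9 MPa.
n = τ_limit/τ = 833/222.9 = 3.738.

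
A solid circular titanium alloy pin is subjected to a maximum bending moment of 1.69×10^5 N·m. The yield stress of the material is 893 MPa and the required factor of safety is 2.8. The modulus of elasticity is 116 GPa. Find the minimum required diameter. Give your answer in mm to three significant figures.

σ_allow = 893/2.8 = 318.9 MPa.
For a solid circular section σ = 32M/(πd³), so d³ = 32M/(π σ_allow) = 32×1.6900×10^8/(π×318.9) = 5.398×10^6 mm³.
d = 175.4 mm.

d = 175 mm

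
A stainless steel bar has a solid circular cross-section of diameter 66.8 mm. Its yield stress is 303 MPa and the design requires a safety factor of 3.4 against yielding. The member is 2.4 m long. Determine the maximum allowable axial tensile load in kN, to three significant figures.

F_allow = 312 kN

σ_allow = 303/3.4 = 89.12 MPa.
A = πd²/4 = π×66.8²/4 = 3505 mm².
F_allow = σ_allow × A = 89.12×3505 = 312300 N.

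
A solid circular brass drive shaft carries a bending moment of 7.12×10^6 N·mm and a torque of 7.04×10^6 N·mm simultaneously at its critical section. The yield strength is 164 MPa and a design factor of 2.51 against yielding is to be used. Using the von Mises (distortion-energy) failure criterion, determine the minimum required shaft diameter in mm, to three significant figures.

d = 113 mm

σ_allow = σ_y/n = 164/2.51 = 65.34 MPa.
For a solid shaft σ_b = 32M/(πd³) and τ = 16T/(πd³), so the von Mises stress is σ' = (16/πd³)·√(4M²+3T²).
√(4M²+3T²) = √(4×(7.120×10^6)² + 3×(7.040×10^6)²) = 1.875×10^7 N·mm.
d³ = 16×1.875×10^7/(π×65.34) = 1.461×10^6 mm³.
d = 113.5 mm.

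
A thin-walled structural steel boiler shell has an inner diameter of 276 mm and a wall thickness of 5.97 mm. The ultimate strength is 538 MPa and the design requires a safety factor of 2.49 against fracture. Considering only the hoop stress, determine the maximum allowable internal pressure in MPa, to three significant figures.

p_allow = 9.35 MPa

σ_allow = 538/2.49 = 216.1 MPa.
σ_h = pD/(2t) → p_allow = 2σ_allow t/D = 2×216.1×5.97/276 = 9.347 MPa.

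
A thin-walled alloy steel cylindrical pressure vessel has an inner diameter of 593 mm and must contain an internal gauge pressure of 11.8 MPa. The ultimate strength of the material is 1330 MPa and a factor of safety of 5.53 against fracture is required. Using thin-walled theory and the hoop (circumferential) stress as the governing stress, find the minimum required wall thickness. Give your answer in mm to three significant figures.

t = 14.5 mm

σ_allow = 1330/5.53 = 240.5 MPa.
Hoop stress σ_h = pD/(2t), so t = pD/(2σ_allow) = 11.8×593/(2×240.5) = 14.55 mm.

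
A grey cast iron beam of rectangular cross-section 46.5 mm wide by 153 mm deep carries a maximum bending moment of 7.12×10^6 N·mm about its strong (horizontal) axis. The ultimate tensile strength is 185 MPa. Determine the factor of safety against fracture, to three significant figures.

n = 4.71

Section modulus S = bh²/6 = 46.5×153²/6 = 181400 mm³.
σ = M/S = 7120000/181400 = 39.25 MPa.
n = 185/39.25 = 4.714.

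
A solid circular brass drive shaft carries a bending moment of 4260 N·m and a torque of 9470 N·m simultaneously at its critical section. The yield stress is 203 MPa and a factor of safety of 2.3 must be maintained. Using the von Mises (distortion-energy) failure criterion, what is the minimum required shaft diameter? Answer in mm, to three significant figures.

d = 102 mm

σ_allow = σ_y/n = 203/2.3 = 88.26 MPa.
For a solid shaft σ_b = 32M/(πd³) and τ = 16T/(πd³), so the von Mises stress is σ' = (16/πd³)·√(4M²+3T²).
√(4M²+3T²) = √(4×(4.260×10^6)² + 3×(9.470×10^6)²) = 1.848×10^7 N·mm.
d³ = 16×1.848×10^7/(π×88.26) = 1.067×10^6 mm³.
d = 102.2 mm.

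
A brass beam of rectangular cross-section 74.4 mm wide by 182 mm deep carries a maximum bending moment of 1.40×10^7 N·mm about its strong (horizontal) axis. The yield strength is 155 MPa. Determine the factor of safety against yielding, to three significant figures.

Section modulus S = bh²/6 = 74.4×182²/6 = 410700 mm³.
σ = M/S = 1.4000×10^7/410700 = 34.09 MPa.
n = 155/34.09 = 4.547.

n = 4.55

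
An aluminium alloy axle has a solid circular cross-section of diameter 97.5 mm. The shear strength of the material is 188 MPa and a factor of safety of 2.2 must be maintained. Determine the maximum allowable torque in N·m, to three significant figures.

τ_allow = 188/2.2 = 85.45 MPa.
For a solid shaft T_allow = τ_allow·πd³/16; πd³/16 = π×97.5³/16 = 182000 mm³.
T_allow = 85.45×182000 = 1.555×10^7 N·mm = 15550 N·m.

T_allow = 15600 N·m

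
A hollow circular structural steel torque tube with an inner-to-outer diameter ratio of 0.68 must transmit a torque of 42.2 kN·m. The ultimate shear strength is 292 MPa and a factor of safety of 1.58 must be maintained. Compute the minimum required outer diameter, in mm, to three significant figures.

d_o = 114 mm

τ_allow = 292/1.58 = 184.8 MPa.
For a hollow shaft τ = 16T/[πd_o³(1−k⁴)] with k = 0.68, so 1−k⁴ = 0.7862.
d_o³ = 16T/[π τ_allow (1−k⁴)] = 16×4.2200×10^7/(π×184.8×0.7862) = 1.479×10^6 mm³.
d_o = 113.9 mm.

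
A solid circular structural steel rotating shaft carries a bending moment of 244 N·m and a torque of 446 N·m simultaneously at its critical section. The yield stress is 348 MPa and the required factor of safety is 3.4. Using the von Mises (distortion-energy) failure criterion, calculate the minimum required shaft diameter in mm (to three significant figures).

d = 35.7 mm

σ_allow = σ_y/n = 348/3.4 = 102.4 MPa.
For a solid shaft σ_b = 32M/(πd³) and τ = 16T/(πd³), so the von Mises stress is σ' = (16/πd³)·√(4M²+3T²).
√(4M²+3T²) = √(4×(244000)² + 3×(446000)²) = 913700 N·mm.
d³ = 16×913700/(π×102.4) = 45470 mm³.
d = 35.69 mm.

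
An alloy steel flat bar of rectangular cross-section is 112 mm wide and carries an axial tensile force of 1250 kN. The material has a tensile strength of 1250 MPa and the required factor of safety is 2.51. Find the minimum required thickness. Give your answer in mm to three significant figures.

t = 22.4 mm

σ_allow = 1250/2.51 = 498.0 MPa.
Required area A = F/σ_allow = 1250000/498.0 = 2510 mm².
t = A/w = 2510/112 = 22.41 mm.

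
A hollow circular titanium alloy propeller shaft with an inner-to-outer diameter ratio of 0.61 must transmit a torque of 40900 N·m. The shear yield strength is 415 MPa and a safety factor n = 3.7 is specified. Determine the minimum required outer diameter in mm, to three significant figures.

τ_allow = 415/3.7 = 112.2 MPa.
For a hollow shaft τ = 16T/[πd_o³(1−k⁴)] with k = 0.61, so 1−k⁴ = 0.8615.
d_o³ = 16T/[π τ_allow (1−k⁴)] = 16×4.0900×10^7/(π×112.2×0.8615) = 2.156×10^6 mm³.
d_o = 129.2 mm.

d_o = 129 mm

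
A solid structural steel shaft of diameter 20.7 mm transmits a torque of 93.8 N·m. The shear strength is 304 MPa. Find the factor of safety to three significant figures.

τ = 16T/(πd³) = 16×93800/(π×20.7³) = 53.86 MPa.
n = τ_limit/τ = 304/53.86 = 5.644.

n = 5.64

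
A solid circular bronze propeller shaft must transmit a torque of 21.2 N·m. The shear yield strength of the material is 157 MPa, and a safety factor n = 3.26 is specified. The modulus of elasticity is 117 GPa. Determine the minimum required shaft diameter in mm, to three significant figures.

d = 13.1 mm

Allowable shear stress τ_allow = 157/3.26 = 48.16 MPa.
For a solid shaft τ = 16T/(πd³), so d³ = 16T/(π τ_allow) = 16×21200/(π×48.16) = 2242 mm³.
d = (2242)^(1/3) = 13.09 mm.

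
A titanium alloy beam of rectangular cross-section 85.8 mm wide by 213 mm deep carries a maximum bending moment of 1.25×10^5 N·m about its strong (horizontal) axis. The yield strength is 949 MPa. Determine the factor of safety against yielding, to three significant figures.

n = 4.93

Section modulus S = bh²/6 = 85.8×213²/6 = 648800 mm³.
σ = M/S = 1.2500×10^8/648800 = 192.7 MPa.
n = 949/192.7 = 4.926.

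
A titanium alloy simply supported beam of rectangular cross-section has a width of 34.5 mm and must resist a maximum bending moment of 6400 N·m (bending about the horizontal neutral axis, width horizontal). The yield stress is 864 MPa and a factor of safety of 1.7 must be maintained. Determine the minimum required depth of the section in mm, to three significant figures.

h = 46.8 mm

σ_allow = 864/1.7 = 508.2 MPa.
For a rectangular section σ = 6M/(bh²), so h² = 6M/(b σ_allow) = 6×6400000/(34.5×508.2) = 2190 mm².
h = 46.80 mm.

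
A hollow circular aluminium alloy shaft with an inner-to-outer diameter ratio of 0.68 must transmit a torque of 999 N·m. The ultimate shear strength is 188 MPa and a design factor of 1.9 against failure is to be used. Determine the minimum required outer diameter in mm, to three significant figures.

d_o = 40.3 mm

τ_allow = 188/1.9 = 98.95 MPa.
For a hollow shaft τ = 16T/[πd_o³(1−k⁴)] with k = 0.68, so 1−k⁴ = 0.7862.
d_o³ = 16T/[π τ_allow (1−k⁴)] = 16×999000/(π×98.95×0.7862) = 65400 mm³.
d_o = 40.29 mm.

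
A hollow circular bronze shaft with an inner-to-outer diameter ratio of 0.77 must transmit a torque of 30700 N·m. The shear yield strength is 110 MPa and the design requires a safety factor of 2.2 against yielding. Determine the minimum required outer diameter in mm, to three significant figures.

τ_allow = 110/2.2 = 50.00 MPa.
For a hollow shaft τ = 16T/[πd_o³(1−k⁴)] with k = 0.77, so 1−k⁴ = 0.6485.
d_o³ = 16T/[π τ_allow (1−k⁴)] = 16×3.0700×10^7/(π×50.00×0.6485) = 4.822×10^6 mm³.
d_o = 168.9 mm.

d_o = 169 mm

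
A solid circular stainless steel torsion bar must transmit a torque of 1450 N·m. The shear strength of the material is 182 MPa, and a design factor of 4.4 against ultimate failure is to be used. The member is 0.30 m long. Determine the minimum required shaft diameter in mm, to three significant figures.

d = 56.3 mm

Allowable shear stress τ_allow = 182/4.4 = 41.36 MPa.
For a solid shaft τ = 16T/(πd³), so d³ = 16T/(π τ_allow) = 16×1450000/(π×41.36) = 178500 mm³.
d = (178500)^(1/3) = 56.31 mm.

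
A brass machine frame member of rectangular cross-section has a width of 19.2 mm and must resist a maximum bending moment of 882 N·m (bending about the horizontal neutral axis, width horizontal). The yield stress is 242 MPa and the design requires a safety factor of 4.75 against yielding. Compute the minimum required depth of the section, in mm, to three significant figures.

h = 73.6 mm

σ_allow = 242/4.75 = 50.95 MPa.
For a rectangular section σ = 6M/(bh²), so h² = 6M/(b σ_allow) = 6×882000/(19.2×50.95) = 5410 mm².
h = 73.55 mm.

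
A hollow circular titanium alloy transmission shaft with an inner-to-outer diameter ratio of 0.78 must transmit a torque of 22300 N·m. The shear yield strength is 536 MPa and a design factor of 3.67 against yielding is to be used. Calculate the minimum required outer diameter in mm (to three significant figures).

τ_allow = 536/3.67 = 146.0 MPa.
For a hollow shaft τ = 16T/[πd_o³(1−k⁴)] with k = 0.78, so 1−k⁴ = 0.6298.
d_o³ = 16T/[π τ_allow (1−k⁴)] = 16×2.2300×10^7/(π×146.0×0.6298) = 1.235×10^6 mm³.
d_o = 107.3 mm.

d_o = 107 mm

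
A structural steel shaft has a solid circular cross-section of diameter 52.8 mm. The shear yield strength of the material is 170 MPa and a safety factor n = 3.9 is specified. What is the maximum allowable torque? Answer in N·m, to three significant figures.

T_allow = 1260 N·m

τ_allow = 170/3.9 = 43.59 MPa.
For a solid shaft T_allow = τ_allow·πd³/16; πd³/16 = π×52.8³/16 = 28900 mm³.
T_allow = 43.59×28900 = 1.260×10^6 N·mm = 1260 N·m.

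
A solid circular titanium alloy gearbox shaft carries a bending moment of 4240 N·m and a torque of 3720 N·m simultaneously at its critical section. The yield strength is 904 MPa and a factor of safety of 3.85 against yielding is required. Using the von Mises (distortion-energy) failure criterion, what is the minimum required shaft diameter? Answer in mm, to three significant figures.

σ_allow = σ_y/n = 904/3.85 = 234.8 MPa.
For a solid shaft σ_b = 32M/(πd³) and τ = 16T/(πd³), so the von Mises stress is σ' = (16/πd³)·√(4M²+3T²).
√(4M²+3T²) = √(4×(4.240×10^6)² + 3×(3.720×10^6)²) = 1.065×10^7 N·mm.
d³ = 16×1.065×10^7/(π×234.8) = 231000 mm³.
d = 61.36 mm.

d = 61.4 mm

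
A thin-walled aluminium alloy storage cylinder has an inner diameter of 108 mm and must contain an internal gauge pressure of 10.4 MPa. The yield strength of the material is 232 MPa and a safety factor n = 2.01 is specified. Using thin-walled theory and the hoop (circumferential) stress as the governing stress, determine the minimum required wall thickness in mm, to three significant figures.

t = 4.87 mm

σ_allow = 232/2.01 = 115.4 MPa.
Hoop stress σ_h = pD/(2t), so t = pD/(2σ_allow) = 10.4×108/(2×115.4) = 4.866 mm.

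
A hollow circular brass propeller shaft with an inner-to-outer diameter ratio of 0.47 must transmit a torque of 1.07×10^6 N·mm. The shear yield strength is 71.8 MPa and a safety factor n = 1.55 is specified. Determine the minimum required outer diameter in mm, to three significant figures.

d_o = 49.8 mm

τ_allow = 71.8/1.55 = 46.32 MPa.
For a hollow shaft τ = 16T/[πd_o³(1−k⁴)] with k = 0.47, so 1−k⁴ = 0.9512.
d_o³ = 16T/[π τ_allow (1−k⁴)] = 16×1070000/(π×46.32×0.9512) = 123700 mm³.
d_o = 49.82 mm.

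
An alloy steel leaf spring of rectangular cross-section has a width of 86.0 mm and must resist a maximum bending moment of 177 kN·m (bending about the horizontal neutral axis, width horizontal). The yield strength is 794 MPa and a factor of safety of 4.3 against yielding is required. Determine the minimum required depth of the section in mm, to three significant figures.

h = 259 mm

σ_allow = 794/4.3 = 184.7 MPa.
For a rectangular section σ = 6M/(bh²), so h² = 6M/(b σ_allow) = 6×1.7700×10^8/(86.0×184.7) = 66880 mm².
h = 258.6 mm.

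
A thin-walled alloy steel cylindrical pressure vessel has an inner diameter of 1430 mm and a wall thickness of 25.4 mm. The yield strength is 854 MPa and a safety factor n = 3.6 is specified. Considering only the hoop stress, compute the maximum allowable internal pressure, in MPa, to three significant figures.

p_allow = 8.43 MPa

σ_allow = 854/3.6 = 237.2 MPa.
σ_h = pD/(2t) → p_allow = 2σ_allow t/D = 2×237.2×25.4/1430 = 8.427 MPa.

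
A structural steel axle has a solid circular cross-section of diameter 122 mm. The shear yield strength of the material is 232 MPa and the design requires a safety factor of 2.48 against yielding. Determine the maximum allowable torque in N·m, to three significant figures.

τ_allow = 232/2.48 = 93.55 MPa.
For a solid shaft T_allow = τ_allow·πd³/16; πd³/16 = π×122³/16 = 356500 mm³.
T_allow = 93.55×356500 = 3.335×10^7 N·mm = 33350 N·m.

T_allow = 33400 N·m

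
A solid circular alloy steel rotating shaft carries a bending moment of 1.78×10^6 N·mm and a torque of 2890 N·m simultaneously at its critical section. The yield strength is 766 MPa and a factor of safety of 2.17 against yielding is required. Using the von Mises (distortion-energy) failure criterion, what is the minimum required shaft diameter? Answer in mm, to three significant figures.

σ_allow = σ_y/n = 766/2.17 = 353.0 MPa.
For a solid shaft σ_b = 32M/(πd³) and τ = 16T/(πd³), so the von Mises stress is σ' = (16/πd³)·√(4M²+3T²).
√(4M²+3T²) = √(4×(1.780×10^6)² + 3×(2.890×10^6)²) = 6.142×10^6 N·mm.
d³ = 16×6.142×10^6/(π×353.0) = 88620 mm³.
d = 44.58 mm.

d = 44.6 mm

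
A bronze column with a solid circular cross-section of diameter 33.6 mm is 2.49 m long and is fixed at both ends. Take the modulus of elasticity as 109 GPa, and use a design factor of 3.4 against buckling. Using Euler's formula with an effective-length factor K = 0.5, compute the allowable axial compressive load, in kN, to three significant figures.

I = πd⁴/64 = π×33.6⁴/64 = 62560 mm⁴.
Effective length L_e = KL = 0.5×2.49 m = 1245 mm.
Euler critical load P_cr = π²EI/L_e² = π²×109000×62560/1245² = 43420 N.
P_allow = P_cr/n = 43420/3.4 = 12770 N.

P_allow = 12.8 kN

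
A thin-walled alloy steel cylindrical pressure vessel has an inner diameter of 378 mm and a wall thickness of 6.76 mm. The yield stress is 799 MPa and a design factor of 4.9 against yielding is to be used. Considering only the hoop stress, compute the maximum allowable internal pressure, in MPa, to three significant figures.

p_allow = 5.83 MPa

σ_allow = 799/4.9 = 163.1 MPa.
σ_h = pD/(2t) → p_allow = 2σ_allow t/D = 2×163.1×6.76/378 = 5.832 MPa.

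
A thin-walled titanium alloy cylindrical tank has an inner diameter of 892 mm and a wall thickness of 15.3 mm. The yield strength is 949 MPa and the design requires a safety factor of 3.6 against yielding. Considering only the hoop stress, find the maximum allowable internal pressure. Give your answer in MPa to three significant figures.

p_allow = 9.04 MPa

σ_allow = 949/3.6 = 263.6 MPa.
σ_h = pD/(2t) → p_allow = 2σ_allow t/D = 2×263.6×15.3/892 = 9.043 MPa.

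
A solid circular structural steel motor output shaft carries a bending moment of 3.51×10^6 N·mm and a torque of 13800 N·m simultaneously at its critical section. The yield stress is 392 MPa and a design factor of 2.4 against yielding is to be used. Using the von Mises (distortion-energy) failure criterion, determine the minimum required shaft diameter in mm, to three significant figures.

d = 91.9 mm

σ_allow = σ_y/n = 392/2.4 = 163.3 MPa.
For a solid shaft σ_b = 32M/(πd³) and τ = 16T/(πd³), so the von Mises stress is σ' = (16/πd³)·√(4M²+3T²).
√(4M²+3T²) = √(4×(3.510×10^6)² + 3×(1.380×10^7)²) = 2.491×10^7 N·mm.
d³ = 16×2.491×10^7/(π×163.3) = 776800 mm³.
d = 91.93 mm.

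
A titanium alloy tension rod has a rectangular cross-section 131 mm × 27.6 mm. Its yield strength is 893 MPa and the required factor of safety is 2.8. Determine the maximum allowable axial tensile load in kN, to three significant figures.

F_allow = 1150 kN

σ_allow = 893/2.8 = 318.9 MPa.
A = 131×27.6 = 3616 mm².
F_allow = σ_allow × A = 318.9×3616 = 1.153×10^6 N.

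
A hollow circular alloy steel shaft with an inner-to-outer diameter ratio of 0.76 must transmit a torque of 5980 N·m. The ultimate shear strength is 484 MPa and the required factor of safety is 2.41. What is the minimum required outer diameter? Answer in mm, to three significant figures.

τ_allow = 484/2.41 = 200.8 MPa.
For a hollow shaft τ = 16T/[πd_o³(1−k⁴)] with k = 0.76, so 1−k⁴ = 0.6664.
d_o³ = 16T/[π τ_allow (1−k⁴)] = 16×5980000/(π×200.8×0.6664) = 227600 mm³.
d_o = 61.05 mm.

d_o = 61.1 mm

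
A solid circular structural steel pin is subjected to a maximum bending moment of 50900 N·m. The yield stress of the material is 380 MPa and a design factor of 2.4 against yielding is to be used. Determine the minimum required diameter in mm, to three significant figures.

d = 148 mm

σ_allow = 380/2.4 = 158.3 MPa.
For a solid circular section σ = 32M/(πd³), so d³ = 32M/(π σ_allow) = 32×5.0900×10^7/(π×158.3) = 3.275×10^6 mm³.
d = 148.5 mm.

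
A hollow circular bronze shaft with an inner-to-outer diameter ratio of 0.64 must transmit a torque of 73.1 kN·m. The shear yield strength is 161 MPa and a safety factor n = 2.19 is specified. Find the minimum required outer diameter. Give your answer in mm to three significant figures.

d_o = 183 mm

τ_allow = 161/2.19 = 73.52 MPa.
For a hollow shaft τ = 16T/[πd_o³(1−k⁴)] with k = 0.64, so 1−k⁴ = 0.8322.
d_o³ = 16T/[π τ_allow (1−k⁴)] = 16×7.3100×10^7/(π×73.52×0.8322) = 6.085×10^6 mm³.
d_o = 182.6 mm.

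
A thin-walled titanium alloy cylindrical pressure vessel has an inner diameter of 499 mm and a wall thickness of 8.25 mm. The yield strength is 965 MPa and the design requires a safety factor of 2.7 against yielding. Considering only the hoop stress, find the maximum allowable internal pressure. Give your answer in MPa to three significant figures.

σ_allow = 965/2.7 = 357.4 MPa.
σ_h = pD/(2t) → p_allow = 2σ_allow t/D = 2×357.4×8.25/499 = 11.82 MPa.

p_allow = 11.8 MPa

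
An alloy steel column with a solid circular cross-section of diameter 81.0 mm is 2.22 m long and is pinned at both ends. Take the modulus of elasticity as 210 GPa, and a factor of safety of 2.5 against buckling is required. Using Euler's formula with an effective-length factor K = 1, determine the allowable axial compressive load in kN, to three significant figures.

I = πd⁴/64 = π×81.0⁴/64 = 2.113×10^6 mm⁴.
Effective length L_e = KL = 1×2.22 m = 2220 mm.
Euler critical load P_cr = π²EI/L_e² = π²×210000×2.113×10^6/2220² = 888600 N.
P_allow = P_cr/n = 888600/2.5 = 355500 N.

P_allow = 355 kN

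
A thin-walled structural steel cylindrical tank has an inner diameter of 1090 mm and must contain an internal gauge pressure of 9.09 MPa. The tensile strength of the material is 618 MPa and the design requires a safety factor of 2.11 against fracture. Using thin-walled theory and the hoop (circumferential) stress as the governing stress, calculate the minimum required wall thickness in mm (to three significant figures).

σ_allow = 618/2.11 = 292.9 MPa.
Hoop stress σ_h = pD/(2t), so t = pD/(2σ_allow) = 9.09×1090/(2×292.9) = 16.91 mm.

t = 16.9 mm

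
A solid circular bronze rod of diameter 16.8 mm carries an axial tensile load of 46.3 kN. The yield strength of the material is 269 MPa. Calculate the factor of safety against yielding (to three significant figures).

n = 1.29

A = πd²/4 = 221.7 mm².
σ = F/A = 46300/221.7 = 208.9 MPa.
n = 269/208.9 = 1.288.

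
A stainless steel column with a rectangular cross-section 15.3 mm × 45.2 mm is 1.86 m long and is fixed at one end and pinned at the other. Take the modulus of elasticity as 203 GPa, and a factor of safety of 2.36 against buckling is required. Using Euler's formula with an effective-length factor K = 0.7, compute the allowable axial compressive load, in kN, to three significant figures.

Buckling occurs about the weak axis: I_min = h·b³/12 = 45.2×15.3³/12 = 13490 mm⁴ (b = 15.3 mm is the smaller dimension).
Effective length L_e = KL = 0.7×1.86 m = 1302 mm.
Euler critical load P_cr = π²EI/L_e² = π²×203000×13490/1302² = 15940 N.
P_allow = P_cr/n = 15940/2.36 = 6756 N.

P_allow = 6.76 kN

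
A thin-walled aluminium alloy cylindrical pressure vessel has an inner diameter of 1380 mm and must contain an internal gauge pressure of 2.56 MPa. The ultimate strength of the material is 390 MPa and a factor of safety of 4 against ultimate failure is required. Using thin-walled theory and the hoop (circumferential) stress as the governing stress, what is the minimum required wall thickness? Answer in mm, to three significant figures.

t = 18.1 mm

σ_allow = 390/4 = 97.50 MPa.
Hoop stress σ_h = pD/(2t), so t = pD/(2σ_allow) = 2.56×1380/(2×97.50) = 18.12 mm.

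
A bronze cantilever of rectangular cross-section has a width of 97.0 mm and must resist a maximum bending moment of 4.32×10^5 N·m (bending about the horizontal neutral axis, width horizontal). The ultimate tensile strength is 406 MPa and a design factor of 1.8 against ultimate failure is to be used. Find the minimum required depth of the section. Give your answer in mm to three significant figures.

σ_allow = 406/1.8 = 225.6 MPa.
For a rectangular section σ = 6M/(bh²), so h² = 6M/(b σ_allow) = 6×4.3200×10^8/(97.0×225.6) = 118500 mm².
h = 344.2 mm.

h = 344 mm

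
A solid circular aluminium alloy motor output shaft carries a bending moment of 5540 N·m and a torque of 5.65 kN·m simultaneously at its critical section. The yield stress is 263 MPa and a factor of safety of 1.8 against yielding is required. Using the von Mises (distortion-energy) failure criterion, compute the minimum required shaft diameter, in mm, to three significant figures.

σ_allow = σ_y/n = 263/1.8 = 146.1 MPa.
For a solid shaft σ_b = 32M/(πd³) and τ = 16T/(πd³), so the von Mises stress is σ' = (16/πd³)·√(4M²+3T²).
√(4M²+3T²) = √(4×(5.540×10^6)² + 3×(5.650×10^6)²) = 1.478×10^7 N·mm.
d³ = 16×1.478×10^7/(π×146.1) = 515300 mm³.
d = 80.17 mm.

d = 80.2 mm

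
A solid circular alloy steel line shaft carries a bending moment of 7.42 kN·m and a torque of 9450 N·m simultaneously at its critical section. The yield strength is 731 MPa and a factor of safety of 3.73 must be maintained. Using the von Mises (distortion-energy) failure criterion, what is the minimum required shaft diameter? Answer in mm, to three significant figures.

σ_allow = σ_y/n = 731/3.73 = 196.0 MPa.
For a solid shaft σ_b = 32M/(πd³) and τ = 16T/(πd³), so the von Mises stress is σ' = (16/πd³)·√(4M²+3T²).
√(4M²+3T²) = √(4×(7.420×10^6)² + 3×(9.450×10^6)²) = 2.209×10^7 N·mm.
d³ = 16×2.209×10^7/(π×196.0) = 574200 mm³.
d = 83.11 mm.

d = 83.1 mm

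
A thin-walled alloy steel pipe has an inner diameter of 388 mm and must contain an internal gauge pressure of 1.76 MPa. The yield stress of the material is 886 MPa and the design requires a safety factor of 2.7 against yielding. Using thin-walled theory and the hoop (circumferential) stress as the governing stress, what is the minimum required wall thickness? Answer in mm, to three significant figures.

t = 1.04 mm

σ_allow = 886/2.7 = 328.1 MPa.
Hoop stress σ_h = pD/(2t), so t = pD/(2σ_allow) = 1.76×388/(2×328.1) = 1.041 mm.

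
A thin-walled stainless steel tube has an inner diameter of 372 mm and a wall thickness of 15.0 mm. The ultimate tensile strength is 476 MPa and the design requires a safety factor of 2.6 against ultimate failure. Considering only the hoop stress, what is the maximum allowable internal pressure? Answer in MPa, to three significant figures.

σ_allow = 476/2.6 = 183.1 MPa.
σ_h = pD/(2t) → p_allow = 2σ_allow t/D = 2×183.1×15.0/372 = 14.76 MPa.

p_allow = 14.8 MPa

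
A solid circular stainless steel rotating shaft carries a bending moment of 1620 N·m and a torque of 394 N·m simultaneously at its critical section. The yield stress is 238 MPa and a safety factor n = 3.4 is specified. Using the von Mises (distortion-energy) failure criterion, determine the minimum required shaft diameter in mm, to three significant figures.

d = 62.2 mm

σ_allow = σ_y/n = 238/3.4 = 70.00 MPa.
For a solid shaft σ_b = 32M/(πd³) and τ = 16T/(πd³), so the von Mises stress is σ' = (16/πd³)·√(4M²+3T²).
√(4M²+3T²) = √(4×(1.620×10^6)² + 3×(394000)²) = 3.311×10^6 N·mm.
d³ = 16×3.311×10^6/(π×70.00) = 240900 mm³.
d = 62.22 mm.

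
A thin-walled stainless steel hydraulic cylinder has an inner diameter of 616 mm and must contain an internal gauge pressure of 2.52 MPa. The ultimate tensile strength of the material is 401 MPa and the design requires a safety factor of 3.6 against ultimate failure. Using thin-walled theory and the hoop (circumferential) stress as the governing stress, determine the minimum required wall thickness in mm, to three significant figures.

σ_allow = 401/3.6 = 111.4 MPa.
Hoop stress σ_h = pD/(2t), so t = pD/(2σ_allow) = 2.52×616/(2×111.4) = 6.968 mm.

t = 6.97 mm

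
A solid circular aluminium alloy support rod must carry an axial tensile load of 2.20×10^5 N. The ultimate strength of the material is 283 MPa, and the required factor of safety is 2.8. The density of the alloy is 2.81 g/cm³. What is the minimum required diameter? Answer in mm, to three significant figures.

Allowable stress σ_allow = 283/2.8 = 101.1 MPa.
Required area A = F/σ_allow = 220000/101.1 = 2177 mm².
A = πd²/4 → d = √(4A/π) = 52.64 mm.

d = 52.6 mm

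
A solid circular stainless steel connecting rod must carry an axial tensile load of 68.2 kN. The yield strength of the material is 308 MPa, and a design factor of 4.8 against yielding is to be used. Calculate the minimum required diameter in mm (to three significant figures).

Allowable stress σ_allow = 308/4.8 = 64.17 MPa.
Required area A = F/σ_allow = 68200/64.17 = 1063 mm².
A = πd²/4 → d = √(4A/π) = 36.79 mm.

d = 36.8 mm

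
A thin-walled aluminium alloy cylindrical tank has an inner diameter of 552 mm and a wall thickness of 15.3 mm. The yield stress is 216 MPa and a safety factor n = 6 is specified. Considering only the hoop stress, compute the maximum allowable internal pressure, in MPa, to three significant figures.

σ_allow = 216/6 = 36.00 MPa.
σ_h = pD/(2t) → p_allow = 2σ_allow t/D = 2×36.00×15.3/552 = 1.996 MPa.

p_allow = 2.00 MPa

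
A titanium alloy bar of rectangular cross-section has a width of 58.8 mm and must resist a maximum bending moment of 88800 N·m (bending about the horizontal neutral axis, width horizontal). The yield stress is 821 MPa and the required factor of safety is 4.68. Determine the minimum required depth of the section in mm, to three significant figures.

h = 227 mm

σ_allow = 821/4.68 = 175.4 MPa.
For a rectangular section σ = 6M/(bh²), so h² = 6M/(b σ_allow) = 6×8.8800×10^7/(58.8×175.4) = 51650 mm².
h = 227.3 mm.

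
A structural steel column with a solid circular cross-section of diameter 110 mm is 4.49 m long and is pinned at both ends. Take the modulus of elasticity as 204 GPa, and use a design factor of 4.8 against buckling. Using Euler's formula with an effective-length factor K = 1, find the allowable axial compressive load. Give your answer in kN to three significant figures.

I = πd⁴/64 = π×110⁴/64 = 7.187×10^6 mm⁴.
Effective length L_e = KL = 1×4.49 m = 4490 mm.
Euler critical load P_cr = π²EI/L_e² = π²×204000×7.187×10^6/4490² = 717800 N.
P_allow = P_cr/n = 717800/4.8 = 149500 N.

P_allow = 150 kN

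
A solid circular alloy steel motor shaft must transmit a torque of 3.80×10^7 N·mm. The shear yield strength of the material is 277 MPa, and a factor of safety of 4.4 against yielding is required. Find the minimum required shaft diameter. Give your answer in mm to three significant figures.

Allowable shear stress τ_allow = 277/4.4 = 62.95 MPa.
For a solid shaft τ = 16T/(πd³), so d³ = 16T/(π τ_allow) = 16×3.8000×10^7/(π×62.95) = 3.074×10^6 mm³.
d = (3.074×10^6)^(1/3) = 145.4 mm.

d = 145 mm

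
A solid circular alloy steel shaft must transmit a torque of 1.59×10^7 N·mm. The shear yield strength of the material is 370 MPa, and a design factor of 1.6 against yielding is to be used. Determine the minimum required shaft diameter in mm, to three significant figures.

Allowable shear stress τ_allow = 370/1.6 = 231.2 MPa.
For a solid shaft τ = 16T/(πd³), so d³ = 16T/(π τ_allow) = 16×1.5900×10^7/(π×231.2) = 350200 mm³.
d = (350200)^(1/3) = 70.48 mm.

d = 70.5 mm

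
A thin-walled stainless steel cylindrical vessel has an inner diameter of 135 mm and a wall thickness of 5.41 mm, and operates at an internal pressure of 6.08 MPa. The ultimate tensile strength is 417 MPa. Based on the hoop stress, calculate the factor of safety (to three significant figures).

n = 5.50

σ_h = pD/(2t) = 6.08×135/(2×5.41) = 75.86 MPa.
n = 417/75.86 = 5.497.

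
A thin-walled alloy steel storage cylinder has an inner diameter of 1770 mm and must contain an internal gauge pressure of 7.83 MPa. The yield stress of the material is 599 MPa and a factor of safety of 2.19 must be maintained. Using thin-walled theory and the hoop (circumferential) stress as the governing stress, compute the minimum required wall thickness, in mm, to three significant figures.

t = 25.3 mm

σ_allow = 599/2.19 = 273.5 MPa.
Hoop stress σ_h = pD/(2t), so t = pD/(2σ_allow) = 7.83×1770/(2×273.5) = 25.34 mm.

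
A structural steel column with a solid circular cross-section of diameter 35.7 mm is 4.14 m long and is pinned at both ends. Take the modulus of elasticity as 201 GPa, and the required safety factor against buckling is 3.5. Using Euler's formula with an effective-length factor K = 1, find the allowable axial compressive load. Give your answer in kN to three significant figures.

I = πd⁴/64 = π×35.7⁴/64 = 79730 mm⁴.
Effective length L_e = KL = 1×4.14 m = 4140 mm.
Euler critical load P_cr = π²EI/L_e² = π²×201000×79730/4140² = 9229 N.
P_allow = P_cr/n = 9229/3.5 = 2637 N.

P_allow = 2.64 kN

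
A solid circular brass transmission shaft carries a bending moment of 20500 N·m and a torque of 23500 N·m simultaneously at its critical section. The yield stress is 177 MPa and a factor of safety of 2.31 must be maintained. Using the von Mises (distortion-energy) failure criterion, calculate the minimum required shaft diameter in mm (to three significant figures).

d = 157 mm

σ_allow = σ_y/n = 177/2.31 = 76.62 MPa.
For a solid shaft σ_b = 32M/(πd³) and τ = 16T/(πd³), so the von Mises stress is σ' = (16/πd³)·√(4M²+3T²).
√(4M²+3T²) = √(4×(2.050×10^7)² + 3×(2.350×10^7)²) = 5.777×10^7 N·mm.
d³ = 16×5.777×10^7/(π×76.62) = 3.840×10^6 mm³.
d = 156.6 mm.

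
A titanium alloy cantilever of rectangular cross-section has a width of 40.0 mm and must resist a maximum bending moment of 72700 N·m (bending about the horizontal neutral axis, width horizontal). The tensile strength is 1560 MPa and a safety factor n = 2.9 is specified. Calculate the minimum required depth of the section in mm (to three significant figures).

σ_allow = 1560/2.9 = 537.9 MPa.
For a rectangular section σ = 6M/(bh²), so h² = 6M/(b σ_allow) = 6×7.2700×10^7/(40.0×537.9) = 20270 mm².
h = 142.4 mm.

h = 142 mm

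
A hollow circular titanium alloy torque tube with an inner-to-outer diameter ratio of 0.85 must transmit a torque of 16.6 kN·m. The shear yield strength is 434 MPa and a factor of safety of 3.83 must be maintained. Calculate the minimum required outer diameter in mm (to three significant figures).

d_o = 116 mm

τ_allow = 434/3.83 = 113.3 MPa.
For a hollow shaft τ = 16T/[πd_o³(1−k⁴)] with k = 0.85, so 1−k⁴ = 0.4780.
d_o³ = 16T/[π τ_allow (1−k⁴)] = 16×1.6600×10^7/(π×113.3×0.4780) = 1.561×10^6 mm³.
d_o = 116.0 mm.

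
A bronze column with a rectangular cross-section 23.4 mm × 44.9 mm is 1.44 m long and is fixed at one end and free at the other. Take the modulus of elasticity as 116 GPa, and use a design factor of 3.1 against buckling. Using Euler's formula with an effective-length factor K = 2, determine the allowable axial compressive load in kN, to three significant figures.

P_allow = 2.13 kN

Buckling occurs about the weak axis: I_min = h·b³/12 = 44.9×23.4³/12 = 47940 mm⁴ (b = 23.4 mm is the smaller dimension).
Effective length L_e = KL = 2×1.44 m = 2880 mm.
Euler critical load P_cr = π²EI/L_e² = π²×116000×47940/2880² = 6617 N.
P_allow = P_cr/n = 6617/3.1 = 2135 N.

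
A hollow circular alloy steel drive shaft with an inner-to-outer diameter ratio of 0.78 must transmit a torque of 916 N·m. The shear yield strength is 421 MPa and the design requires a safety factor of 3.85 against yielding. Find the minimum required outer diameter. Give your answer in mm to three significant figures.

τ_allow = 421/3.85 = 109.4 MPa.
For a hollow shaft τ = 16T/[πd_o³(1−k⁴)] with k = 0.78, so 1−k⁴ = 0.6298.
d_o³ = 16T/[π τ_allow (1−k⁴)] = 16×916000/(π×109.4×0.6298) = 67730 mm³.
d_o = 40.76 mm.

d_o = 40.8 mm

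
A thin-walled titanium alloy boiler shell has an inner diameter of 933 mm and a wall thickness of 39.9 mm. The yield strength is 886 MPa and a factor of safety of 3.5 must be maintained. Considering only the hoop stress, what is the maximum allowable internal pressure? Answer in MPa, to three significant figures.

σ_allow = 886/3.5 = 253.1 MPa.
σ_h = pD/(2t) → p_allow = 2σ_allow t/D = 2×253.1×39.9/933 = 21.65 MPa.

p_allow = 21.7 MPa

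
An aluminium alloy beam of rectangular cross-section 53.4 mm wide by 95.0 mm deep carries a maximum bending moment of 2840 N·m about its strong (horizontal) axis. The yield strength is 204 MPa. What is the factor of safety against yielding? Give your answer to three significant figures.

Section modulus S = bh²/6 = 53.4×95.0²/6 = 80320 mm³.
σ = M/S = 2840000/80320 = 35.36 MPa.
n = 204/35.36 = 5.770.

n = 5.77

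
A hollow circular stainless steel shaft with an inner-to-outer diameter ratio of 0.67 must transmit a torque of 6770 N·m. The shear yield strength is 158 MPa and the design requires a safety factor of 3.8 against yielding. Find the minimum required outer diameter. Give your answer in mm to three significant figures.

τ_allow = 158/3.8 = 41.58 MPa.
For a hollow shaft τ = 16T/[πd_o³(1−k⁴)] with k = 0.67, so 1−k⁴ = 0.7985.
d_o³ = 16T/[π τ_allow (1−k⁴)] = 16×6770000/(π×41.58×0.7985) = 1.039×10^6 mm³.
d_o = 101.3 mm.

d_o = 101 mm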